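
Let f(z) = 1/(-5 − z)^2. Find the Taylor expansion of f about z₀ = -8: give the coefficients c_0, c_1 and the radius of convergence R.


Let w = z − z₀, so z = z₀ + w.
Then -5 − z = -5 − (z₀ + w) = (-5 − z₀) − w = 3 − w.
f(z) = 1/(3 − w)^2 = (1/(3)^2) · (1 − w/(3))^{−2}.
By the binomial series (1−u)^{−2} = Σ_{n≥0} C(n+1, 1) u^n for |u|<1, with u = w/(3):
  c_n = C(n+1, 1) / (3)^(n+2).
  c_0 = 1/(3)^2 = 1/9.
  c_1 = 2/(3)^3 = 2/27.
The series is valid for |w/d| < 1, i.e. |z − z₀| < |d|.
Radius of convergence: R = |-5 − z₀| = |3| = 3 (distance from z₀ to the singularity z = -5).

c_0 = 1/9, c_1 = 2/27; R = 3.


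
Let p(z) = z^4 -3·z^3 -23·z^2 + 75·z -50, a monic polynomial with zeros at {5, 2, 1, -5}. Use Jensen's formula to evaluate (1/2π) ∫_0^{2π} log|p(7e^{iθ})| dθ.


Zeros: -5, 1, 2, 5; r = 7.
Inside |z| < r: -5, 1, 2, 5. Outside (|z| ≥ r): ∅.
p(0) = -50, so log|p(0)| = log(50) = 3.9120.
Apply Jensen: I(r) = log|p(0)| + Σ_k log(r/|z_k|), summed over zeros inside |z| < r.
  log(r/|z_k|) for z_k = 5: log(7/5) = 0.3365
  log(r/|z_k|) for z_k = 2: log(7/2) = 1.2528
  log(r/|z_k|) for z_k = 1: log(7/1) = 1.9459
  log(r/|z_k|) for z_k = -5: log(7/5) = 0.3365
Sum over inside zeros: 3.8716.
I(r) = log|p(0)| + (inside sum) = 3.9120 + 3.8716 = 7.7836.
Closed form (all zeros inside, monic): I(r) = n·log(r) = 4·log(7) = 7.7836. ✓

I(r) ≈ 7.7836.


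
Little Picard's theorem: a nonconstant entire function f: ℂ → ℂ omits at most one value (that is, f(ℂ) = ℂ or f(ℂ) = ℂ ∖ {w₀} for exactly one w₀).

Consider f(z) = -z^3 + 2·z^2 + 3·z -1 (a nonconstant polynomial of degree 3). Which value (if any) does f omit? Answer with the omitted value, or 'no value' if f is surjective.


Little Picard bounds the complement of f(ℂ) to at most one point.
For every w ∈ ℂ, the equation p(z) − w = 0 is a nonconstant polynomial in z and hence has at least one root by the fundamental theorem of algebra. So p is surjective onto ℂ, omitting no value.

Omitted value: no value.


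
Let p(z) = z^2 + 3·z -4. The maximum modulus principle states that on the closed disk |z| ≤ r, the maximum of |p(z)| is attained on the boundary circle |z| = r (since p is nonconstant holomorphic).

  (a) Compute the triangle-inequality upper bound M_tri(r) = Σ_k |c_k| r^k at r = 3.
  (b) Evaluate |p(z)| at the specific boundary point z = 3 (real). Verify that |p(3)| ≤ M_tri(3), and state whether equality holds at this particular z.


Coefficients: c_0 = -4, c_1 = 3, c_2 = 1. Radius r = 3.
Part (a). Triangle bound: M_tri(r) = Σ_k |c_k| r^k
  = |-4|·3^0 + |3|·3^1 + |1|·3^2
  = 4 + 9 + 9 = 22.
This bounds M(r) := max_{|z|=r} |p(z)| from above; equality holds iff all terms c_k z^k can be made to align in phase at a single z on |z|=r.
Part (b). At z = 3 (real, on the circle |z| = r):
  p(3) = (-4)·3^0 + (3)·3^1 + (1)·3^2 = 14.
  |p(3)| = 14.
Check: |p(3)| = 14 ≤ 22 = M_tri(3). ✓ Equality does not hold at z = 3 (the coefficients have mixed signs, so the terms do not all align in phase there).

M_tri(3) = 22; |p(3)| = 14; equality at z=3: no.


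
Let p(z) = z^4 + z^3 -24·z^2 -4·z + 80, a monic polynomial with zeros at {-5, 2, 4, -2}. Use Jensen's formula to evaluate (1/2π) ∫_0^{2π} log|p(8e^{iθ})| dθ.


Zeros: -5, -2, 2, 4; r = 8.
Inside |z| < r: -5, -2, 2, 4. Outside (|z| ≥ r): ∅.
p(0) = 80, so log|p(0)| = log(80) = 4.3820.
Apply Jensen: I(r) = log|p(0)| + Σ_k log(r/|z_k|), summed over zeros inside |z| < r.
  log(r/|z_k|) for z_k = -5: log(8/5) = 0.4700
  log(r/|z_k|) for z_k = 2: log(8/2) = 1.3863
  log(r/|z_k|) for z_k = 4: log(8/4) = 0.6931
  log(r/|z_k|) for z_k = -2: log(8/2) = 1.3863
Sum over inside zeros: 3.9357.
I(r) = log|p(0)| + (inside sum) = 4.3820 + 3.9357 = 8.3178.
Closed form (all zeros inside, monic): I(r) = n·log(r) = 4·log(8) = 8.3178. ✓

I(r) ≈ 8.3178.


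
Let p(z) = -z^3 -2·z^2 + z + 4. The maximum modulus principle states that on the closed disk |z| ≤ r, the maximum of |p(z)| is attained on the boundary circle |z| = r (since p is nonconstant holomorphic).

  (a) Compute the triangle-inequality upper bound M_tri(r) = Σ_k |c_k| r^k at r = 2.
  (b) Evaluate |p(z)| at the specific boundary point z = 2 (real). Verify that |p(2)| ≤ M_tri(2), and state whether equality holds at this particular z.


Coefficients: c_0 = 4, c_1 = 1, c_2 = -2, c_3 = -1. Radius r = 2.
Part (a). Triangle bound: M_tri(r) = Σ_k |c_k| r^k
  = |4|·2^0 + |1|·2^1 + |-2|·2^2 + |-1|·2^3
  = 4 + 2 + 8 + 8 = 22.
This bounds M(r) := max_{|z|=r} |p(z)| from above; equality holds iff all terms c_k z^k can be made to align in phase at a single z on |z|=r.
Part (b). At z = 2 (real, on the circle |z| = r):
  p(2) = (4)·2^0 + (1)·2^1 + (-2)·2^2 + (-1)·2^3 = -10.
  |p(2)| = 10.
Check: |p(2)| = 10 ≤ 22 = M_tri(2). ✓ Equality does not hold at z = 2 (the coefficients have mixed signs, so the terms do not all align in phase there).

M_tri(2) = 22; |p(2)| = 10; equality at z=2: no.


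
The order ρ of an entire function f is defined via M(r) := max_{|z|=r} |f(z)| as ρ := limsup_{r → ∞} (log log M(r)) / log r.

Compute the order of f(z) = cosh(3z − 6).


cosh(w) is a linear combination of e^{iw} and e^{−iw} (or e^w, e^{−w} in the hyperbolic case), so |cosh(w)| ≤ e^{|w|}. With w = 3z − 6, |w| ≤ 3|z| + 6 = 3r + 6 on |z| = r, giving M(r) ≤ e^{3r + 6}, so ρ ≤ 1. On a suitable ray (z = it for sin/cos; z = t for sinh/cosh, t real → ∞), |cosh(3z − 6)| grows like e^{3|t|}/2, so ρ ≥ 1. Hence ρ = 1.
Therefore ρ = 1.

Order ρ = 1.


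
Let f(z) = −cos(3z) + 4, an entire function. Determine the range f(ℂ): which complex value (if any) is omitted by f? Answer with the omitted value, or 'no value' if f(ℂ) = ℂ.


Little Picard bounds the complement of f(ℂ) to at most one point.
cos is entire and surjective onto ℂ: for every w ∈ ℂ, cos(ζ) = w has a solution ζ ∈ ℂ (e.g., via the complex inverse arccos). With ζ = 3z this gives z = ζ/(3). Then -1·cos(3z) takes every value in -1·ℂ = ℂ, and adding 4 is a bijection of ℂ. So f is surjective and omits no value. (Note: only on the real line is cos bounded by [−1, 1].)

Omitted value: no value.


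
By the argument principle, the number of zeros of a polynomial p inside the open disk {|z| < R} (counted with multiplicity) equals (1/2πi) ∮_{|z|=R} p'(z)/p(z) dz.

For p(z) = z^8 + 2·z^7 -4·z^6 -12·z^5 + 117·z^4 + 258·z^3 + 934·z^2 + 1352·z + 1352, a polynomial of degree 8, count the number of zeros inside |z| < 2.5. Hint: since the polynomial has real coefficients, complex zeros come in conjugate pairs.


The zeros of p are: (-3 + 2i), (-3 - 2i), (-1 + 1i), (-1 - 1i), (0 + 2i), (0 - 2i), (3 + 2i), (3 - 2i).
Their magnitudes are: 3.606, 3.606, 1.414, 1.414, 2, 2, 3.606, 3.606.
Zeros with |z| < R = 2.5: (-1 + 1i), (-1 - 1i), (0 + 2i), (0 - 2i).
Count = 4.
By the argument principle, (1/2πi) ∮_{|z|=R} p'(z)/p(z) dz equals exactly this count.

Number of zeros inside |z| < 2.5: 4.


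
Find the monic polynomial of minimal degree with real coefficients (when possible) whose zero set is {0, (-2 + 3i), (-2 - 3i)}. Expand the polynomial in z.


The polynomial is p(z) = ∏_{α ∈ S} (z − α), where S = {0, (-2 + 3i), (-2 - 3i)}.
Expanding the product yields: p(z) = z^3 + 4·z^2 + 13·z.
Note conjugate pairs combine to real quadratics: (z − (-2+3i))(z − (-2−3i)) = z² + 4z + 13.
The resulting polynomial has degree 3 and real coefficients as required.

p(z) = z^3 + 4·z^2 + 13·z.


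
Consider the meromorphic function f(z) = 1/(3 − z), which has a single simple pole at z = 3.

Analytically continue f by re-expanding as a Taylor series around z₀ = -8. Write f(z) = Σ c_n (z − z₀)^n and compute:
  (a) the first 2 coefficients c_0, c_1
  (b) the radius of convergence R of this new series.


Let w = z − z₀, so z = z₀ + w.
Then 3 − z = 3 − (z₀ + w) = (3 − z₀) − w = 11 − w.
f(z) = 1/(11 − w) = (1/(11)) · 1/(1 − w/(11)) = Σ_{n≥0} w^n / (11)^(n+1).
So c_n = 1/(11)^(n+1):
  c_0 = 1/(11)^1 = 1/11.
  c_1 = 1/(11)^2 = 1/121.
The series is valid for |w/d| < 1, i.e. |z − z₀| < |d|.
Radius of convergence: R = |3 − z₀| = |11| = 11 (distance from z₀ to the singularity z = 3).

c_0 = 1/11, c_1 = 1/121; R = 11.


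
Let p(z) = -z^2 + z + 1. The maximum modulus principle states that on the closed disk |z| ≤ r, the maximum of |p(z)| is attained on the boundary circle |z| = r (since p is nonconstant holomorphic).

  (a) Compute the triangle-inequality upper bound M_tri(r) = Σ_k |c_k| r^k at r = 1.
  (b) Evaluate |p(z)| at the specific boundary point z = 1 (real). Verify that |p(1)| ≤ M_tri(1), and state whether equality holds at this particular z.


Coefficients: c_0 = 1, c_1 = 1, c_2 = -1. Radius r = 1.
Part (a). Triangle bound: M_tri(r) = Σ_k |c_k| r^k
  = |1|·1^0 + |1|·1^1 + |-1|·1^2
  = 1 + 1 + 1 = 3.
This bounds M(r) := max_{|z|=r} |p(z)| from above; equality holds iff all terms c_k z^k can be made to align in phase at a single z on |z|=r.
Part (b). At z = 1 (real, on the circle |z| = r):
  p(1) = (1)·1^0 + (1)·1^1 + (-1)·1^2 = 1.
  |p(1)| = 1.
Check: |p(1)| = 1 ≤ 3 = M_tri(1). ✓ Equality does not hold at z = 1 (the coefficients have mixed signs, so the terms do not all align in phase there).

M_tri(1) = 3; |p(1)| = 1; equality at z=1: no.


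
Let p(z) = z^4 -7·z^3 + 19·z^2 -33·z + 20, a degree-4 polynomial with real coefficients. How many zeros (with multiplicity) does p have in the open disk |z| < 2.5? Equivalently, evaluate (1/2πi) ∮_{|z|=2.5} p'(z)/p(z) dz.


The zeros of p are: (1 + 2i), (1 - 2i), 4, 1.
Their magnitudes are: 2.236, 2.236, 4, 1.
Zeros with |z| < R = 2.5: (1 + 2i), (1 - 2i), 1.
Count = 3.
By the argument principle, (1/2πi) ∮_{|z|=R} p'(z)/p(z) dz equals exactly this count.

Number of zeros inside |z| < 2.5: 3.


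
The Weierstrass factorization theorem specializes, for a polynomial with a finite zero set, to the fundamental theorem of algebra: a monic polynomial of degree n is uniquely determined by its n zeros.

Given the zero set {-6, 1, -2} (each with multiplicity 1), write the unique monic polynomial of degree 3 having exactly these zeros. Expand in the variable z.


The polynomial is p(z) = ∏_{α ∈ S} (z − α), where S = {-6, 1, -2}.
Expanding the product yields: p(z) = z^3 + 7·z^2 + 4·z -12.
The resulting polynomial has degree 3 and real coefficients as required.

p(z) = z^3 + 7·z^2 + 4·z -12.


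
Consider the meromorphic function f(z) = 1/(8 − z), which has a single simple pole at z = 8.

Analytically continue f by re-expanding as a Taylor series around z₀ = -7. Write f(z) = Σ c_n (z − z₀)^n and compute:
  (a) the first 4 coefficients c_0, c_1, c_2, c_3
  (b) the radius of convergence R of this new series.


Let w = z − z₀, so z = z₀ + w.
Then 8 − z = 8 − (z₀ + w) = (8 − z₀) − w = 15 − w.
f(z) = 1/(15 − w) = (1/(15)) · 1/(1 − w/(15)) = Σ_{n≥0} w^n / (15)^(n+1).
So c_n = 1/(15)^(n+1):
  c_0 = 1/(15)^1 = 1/15.
  c_1 = 1/(15)^2 = 1/225.
  c_2 = 1/(15)^3 = 1/3375.
  c_3 = 1/(15)^4 = 1/50625.
The series is valid for |w/d| < 1, i.e. |z − z₀| < |d|.
Radius of convergence: R = |8 − z₀| = |15| = 15 (distance from z₀ to the singularity z = 8).

c_0 = 1/15, c_1 = 1/225, c_2 = 1/3375, c_3 = 1/50625; R = 15.


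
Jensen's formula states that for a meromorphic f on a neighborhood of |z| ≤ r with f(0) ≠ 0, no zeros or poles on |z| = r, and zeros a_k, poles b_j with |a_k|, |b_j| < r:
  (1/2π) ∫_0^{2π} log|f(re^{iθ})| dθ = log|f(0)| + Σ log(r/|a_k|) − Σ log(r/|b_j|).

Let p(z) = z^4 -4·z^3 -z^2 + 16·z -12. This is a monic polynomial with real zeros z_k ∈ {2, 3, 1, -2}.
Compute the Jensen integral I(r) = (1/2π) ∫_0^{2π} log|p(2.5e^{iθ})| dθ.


Zeros: -2, 1, 2, 3; r = 2.5.
Inside |z| < r: -2, 1, 2. Outside (|z| ≥ r): 3.
p(0) = -12, so log|p(0)| = log(12) = 2.4849.
Apply Jensen: I(r) = log|p(0)| + Σ_k log(r/|z_k|), summed over zeros inside |z| < r.
  log(r/|z_k|) for z_k = 2: log(2.5/2) = 0.2231
  log(r/|z_k|) for z_k = 1: log(2.5/1) = 0.9163
  log(r/|z_k|) for z_k = -2: log(2.5/2) = 0.2231
  Outside zeros (3) contribute nothing to the Jensen sum.
Sum over inside zeros: 1.3626.
I(r) = log|p(0)| + (inside sum) = 2.4849 + 1.3626 = 3.8475.
Note: since some zeros are outside |z| ≤ r, the simplified n·log(r) form does NOT apply — only the inside zeros contribute.

I(r) ≈ 3.8475.


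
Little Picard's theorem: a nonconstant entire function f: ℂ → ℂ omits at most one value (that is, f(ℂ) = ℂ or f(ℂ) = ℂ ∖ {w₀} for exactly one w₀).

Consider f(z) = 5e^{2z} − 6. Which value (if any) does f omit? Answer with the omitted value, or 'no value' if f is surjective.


Little Picard bounds the complement of f(ℂ) to at most one point.
e^{2z} is never zero on ℂ, so 5·e^{2z} takes every value in ℂ ∖ {0}. Adding -6 shifts the range to ℂ ∖ {-6}. Thus f omits exactly the value -6.

Omitted value: -6.


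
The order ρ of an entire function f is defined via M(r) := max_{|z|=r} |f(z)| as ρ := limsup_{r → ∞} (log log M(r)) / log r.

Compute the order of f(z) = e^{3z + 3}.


|e^{3z + 3}| = e^{Re(3·z) + 3} ≤ e^{3|z|^1 + 3} = e^{3r^1 + 3} on |z| = r, so ρ ≤ 1. Choosing z on |z|=r so that 3·z is real positive (always possible by picking arg z appropriately) gives |f(z)| = e^{3r^1 + 3}, matching the bound. The additive constant 3 does not affect log log M(r) ~ 1·log r. Hence ρ = 1.
Therefore ρ = 1.

Order ρ = 1.


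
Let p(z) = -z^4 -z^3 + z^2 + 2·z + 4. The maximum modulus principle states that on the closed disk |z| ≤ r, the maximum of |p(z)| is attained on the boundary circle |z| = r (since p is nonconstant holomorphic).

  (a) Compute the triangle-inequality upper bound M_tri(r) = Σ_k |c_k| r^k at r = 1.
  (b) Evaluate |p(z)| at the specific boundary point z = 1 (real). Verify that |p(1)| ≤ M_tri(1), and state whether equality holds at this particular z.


Coefficients: c_0 = 4, c_1 = 2, c_2 = 1, c_3 = -1, c_4 = -1. Radius r = 1.
Part (a). Triangle bound: M_tri(r) = Σ_k |c_k| r^k
  = |4|·1^0 + |2|·1^1 + |1|·1^2 + |-1|·1^3 + |-1|·1^4
  = 4 + 2 + 1 + 1 + 1 = 9.
This bounds M(r) := max_{|z|=r} |p(z)| from above; equality holds iff all terms c_k z^k can be made to align in phase at a single z on |z|=r.
Part (b). At z = 1 (real, on the circle |z| = r):
  p(1) = (4)·1^0 + (2)·1^1 + (1)·1^2 + (-1)·1^3 + (-1)·1^4 = 5.
  |p(1)| = 5.
Check: |p(1)| = 5 ≤ 9 = M_tri(1). ✓ Equality does not hold at z = 1 (the coefficients have mixed signs, so the terms do not all align in phase there).

M_tri(1) = 9; |p(1)| = 5; equality at z=1: no.


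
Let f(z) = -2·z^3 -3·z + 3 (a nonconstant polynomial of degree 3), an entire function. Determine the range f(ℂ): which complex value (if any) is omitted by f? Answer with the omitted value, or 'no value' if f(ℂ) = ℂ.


Little Picard bounds the complement of f(ℂ) to at most one point.
For every w ∈ ℂ, the equation p(z) − w = 0 is a nonconstant polynomial in z and hence has at least one root by the fundamental theorem of algebra. So p is surjective onto ℂ, omitting no value.

Omitted value: no value.


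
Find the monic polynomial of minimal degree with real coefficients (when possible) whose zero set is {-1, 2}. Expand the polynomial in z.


The polynomial is p(z) = ∏_{α ∈ S} (z − α), where S = {-1, 2}.
Expanding the product yields: p(z) = z^2 -z -2.
The resulting polynomial has degree 2 and real coefficients as required.

p(z) = z^2 -z -2.


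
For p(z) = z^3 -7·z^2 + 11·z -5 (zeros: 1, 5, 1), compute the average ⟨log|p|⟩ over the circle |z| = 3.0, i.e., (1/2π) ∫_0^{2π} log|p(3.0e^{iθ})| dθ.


Zeros: 1, 1, 5; r = 3.0.
Inside |z| < r: 1, 1. Outside (|z| ≥ r): 5.
p(0) = -5, so log|p(0)| = log(5) = 1.6094.
Apply Jensen: I(r) = log|p(0)| + Σ_k log(r/|z_k|), summed over zeros inside |z| < r.
  log(r/|z_k|) for z_k = 1: log(3.0/1) = 1.0986
  log(r/|z_k|) for z_k = 1: log(3.0/1) = 1.0986
  Outside zeros (5) contribute nothing to the Jensen sum.
Sum over inside zeros: 2.1972.
I(r) = log|p(0)| + (inside sum) = 1.6094 + 2.1972 = 3.8067.
Note: since some zeros are outside |z| ≤ r, the simplified n·log(r) form does NOT apply — only the inside zeros contribute.

I(r) ≈ 3.8067.


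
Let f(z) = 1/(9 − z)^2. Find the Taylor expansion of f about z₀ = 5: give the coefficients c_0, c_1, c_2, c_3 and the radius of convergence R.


Let w = z − z₀, so z = z₀ + w.
Then 9 − z = 9 − (z₀ + w) = (9 − z₀) − w = 4 − w.
f(z) = 1/(4 − w)^2 = (1/(4)^2) · (1 − w/(4))^{−2}.
By the binomial series (1−u)^{−2} = Σ_{n≥0} C(n+1, 1) u^n for |u|<1, with u = w/(4):
  c_n = C(n+1, 1) / (4)^(n+2).
  c_0 = 1/(4)^2 = 1/16.
  c_1 = 2/(4)^3 = 1/32.
  c_2 = 3/(4)^4 = 3/256.
  c_3 = 4/(4)^5 = 1/256.
The series is valid for |w/d| < 1, i.e. |z − z₀| < |d|.
Radius of convergence: R = |9 − z₀| = |4| = 4 (distance from z₀ to the singularity z = 9).

c_0 = 1/16, c_1 = 1/32, c_2 = 3/256, c_3 = 1/256; R = 4.


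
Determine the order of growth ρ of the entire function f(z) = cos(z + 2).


cos(w) is a linear combination of e^{iw} and e^{−iw} (or e^w, e^{−w} in the hyperbolic case), so |cos(w)| ≤ e^{|w|}. With w = z + 2, |w| ≤ 1|z| + 2 = 1r + 2 on |z| = r, giving M(r) ≤ e^{1r + 2}, so ρ ≤ 1. On a suitable ray (z = it for sin/cos; z = t for sinh/cosh, t real → ∞), |cos(z + 2)| grows like e^{1|t|}/2, so ρ ≥ 1. Hence ρ = 1.
Therefore ρ = 1.

Order ρ = 1.


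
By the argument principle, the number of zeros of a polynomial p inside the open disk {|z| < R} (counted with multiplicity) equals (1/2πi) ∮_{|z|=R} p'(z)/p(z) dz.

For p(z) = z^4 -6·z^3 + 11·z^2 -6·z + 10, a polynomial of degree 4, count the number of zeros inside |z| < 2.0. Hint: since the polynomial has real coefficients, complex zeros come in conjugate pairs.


The zeros of p are: (0 + 1i), (0 - 1i), (3 + 1i), (3 - 1i).
Their magnitudes are: 1, 1, 3.162, 3.162.
Zeros with |z| < R = 2.0: (0 + 1i), (0 - 1i).
Count = 2.
By the argument principle, (1/2πi) ∮_{|z|=R} p'(z)/p(z) dz equals exactly this count.

Number of zeros inside |z| < 2.0: 2.


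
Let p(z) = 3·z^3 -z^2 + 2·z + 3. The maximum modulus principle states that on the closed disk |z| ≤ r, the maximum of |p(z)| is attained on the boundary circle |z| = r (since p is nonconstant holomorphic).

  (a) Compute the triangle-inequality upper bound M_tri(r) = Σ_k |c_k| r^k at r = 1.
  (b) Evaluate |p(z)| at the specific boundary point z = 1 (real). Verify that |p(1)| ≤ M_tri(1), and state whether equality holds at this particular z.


Coefficients: c_0 = 3, c_1 = 2, c_2 = -1, c_3 = 3. Radius r = 1.
Part (a). Triangle bound: M_tri(r) = Σ_k |c_k| r^k
  = |3|·1^0 + |2|·1^1 + |-1|·1^2 + |3|·1^3
  = 3 + 2 + 1 + 3 = 9.
This bounds M(r) := max_{|z|=r} |p(z)| from above; equality holds iff all terms c_k z^k can be made to align in phase at a single z on |z|=r.
Part (b). At z = 1 (real, on the circle |z| = r):
  p(1) = (3)·1^0 + (2)·1^1 + (-1)·1^2 + (3)·1^3 = 7.
  |p(1)| = 7.
Check: |p(1)| = 7 ≤ 9 = M_tri(1). ✓ Equality does not hold at z = 1 (the coefficients have mixed signs, so the terms do not all align in phase there).

M_tri(1) = 9; |p(1)| = 7; equality at z=1: no.


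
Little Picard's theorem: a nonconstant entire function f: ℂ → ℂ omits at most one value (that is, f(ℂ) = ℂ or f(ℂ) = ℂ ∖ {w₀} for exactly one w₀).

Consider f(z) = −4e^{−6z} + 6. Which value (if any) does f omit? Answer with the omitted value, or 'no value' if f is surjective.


Little Picard bounds the complement of f(ℂ) to at most one point.
e^{−6z} is never zero on ℂ, so -4·e^{−6z} takes every value in ℂ ∖ {0}. Adding 6 shifts the range to ℂ ∖ {6}. Thus f omits exactly the value 6.

Omitted value: 6.


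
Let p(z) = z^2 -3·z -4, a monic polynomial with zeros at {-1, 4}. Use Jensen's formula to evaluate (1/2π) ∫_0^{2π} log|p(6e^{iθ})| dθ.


Zeros: -1, 4; r = 6.
Inside |z| < r: -1, 4. Outside (|z| ≥ r): ∅.
p(0) = -4, so log|p(0)| = log(4) = 1.3863.
Apply Jensen: I(r) = log|p(0)| + Σ_k log(r/|z_k|), summed over zeros inside |z| < r.
  log(r/|z_k|) for z_k = -1: log(6/1) = 1.7918
  log(r/|z_k|) for z_k = 4: log(6/4) = 0.4055
Sum over inside zeros: 2.1972.
I(r) = log|p(0)| + (inside sum) = 1.3863 + 2.1972 = 3.5835.
Closed form (all zeros inside, monic): I(r) = n·log(r) = 2·log(6) = 3.5835. ✓

I(r) ≈ 3.5835.


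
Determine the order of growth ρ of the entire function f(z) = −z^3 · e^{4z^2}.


M(r) = max_{|z|=r} |-1|·|z|^3·|e^{4z^2}| = 1·r^3 · e^{4r^2} (the factors attain their maxima compatibly on |z|=r). Then log M(r) = log 1 + 3·log r + 4r^2, dominated by the last term, so log log M(r) ~ 2·log r. The polynomial factor -1z^3 contributes only a log r term and does not affect the order. ρ = 2.
Therefore ρ = 2.

Order ρ = 2.


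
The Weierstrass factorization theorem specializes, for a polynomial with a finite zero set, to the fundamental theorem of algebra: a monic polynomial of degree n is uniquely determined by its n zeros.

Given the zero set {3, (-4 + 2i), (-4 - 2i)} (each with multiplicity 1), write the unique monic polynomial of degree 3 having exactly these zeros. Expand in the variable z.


The polynomial is p(z) = ∏_{α ∈ S} (z − α), where S = {3, (-4 + 2i), (-4 - 2i)}.
Expanding the product yields: p(z) = z^3 + 5·z^2 -4·z -60.
Note conjugate pairs combine to real quadratics: (z − (-4+2i))(z − (-4−2i)) = z² + 8z + 20.
The resulting polynomial has degree 3 and real coefficients as required.

p(z) = z^3 + 5·z^2 -4·z -60.


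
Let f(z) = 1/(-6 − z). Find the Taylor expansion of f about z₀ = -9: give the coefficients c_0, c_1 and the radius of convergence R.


Let w = z − z₀, so z = z₀ + w.
Then -6 − z = -6 − (z₀ + w) = (-6 − z₀) − w = 3 − w.
f(z) = 1/(3 − w) = (1/(3)) · 1/(1 − w/(3)) = Σ_{n≥0} w^n / (3)^(n+1).
So c_n = 1/(3)^(n+1):
  c_0 = 1/(3)^1 = 1/3.
  c_1 = 1/(3)^2 = 1/9.
The series is valid for |w/d| < 1, i.e. |z − z₀| < |d|.
Radius of convergence: R = |-6 − z₀| = |3| = 3 (distance from z₀ to the singularity z = -6).

c_0 = 1/3, c_1 = 1/9; R = 3.


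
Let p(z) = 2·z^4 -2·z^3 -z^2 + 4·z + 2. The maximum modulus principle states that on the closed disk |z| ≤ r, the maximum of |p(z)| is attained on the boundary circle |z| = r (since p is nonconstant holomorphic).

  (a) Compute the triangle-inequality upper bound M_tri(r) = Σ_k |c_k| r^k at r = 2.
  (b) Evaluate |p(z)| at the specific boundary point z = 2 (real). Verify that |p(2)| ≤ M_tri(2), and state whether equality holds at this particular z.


Coefficients: c_0 = 2, c_1 = 4, c_2 = -1, c_3 = -2, c_4 = 2. Radius r = 2.
Part (a). Triangle bound: M_tri(r) = Σ_k |c_k| r^k
  = |2|·2^0 + |4|·2^1 + |-1|·2^2 + |-2|·2^3 + |2|·2^4
  = 2 + 8 + 4 + 16 + 32 = 62.
This bounds M(r) := max_{|z|=r} |p(z)| from above; equality holds iff all terms c_k z^k can be made to align in phase at a single z on |z|=r.
Part (b). At z = 2 (real, on the circle |z| = r):
  p(2) = (2)·2^0 + (4)·2^1 + (-1)·2^2 + (-2)·2^3 + (2)·2^4 = 22.
  |p(2)| = 22.
Check: |p(2)| = 22 ≤ 62 = M_tri(2). ✓ Equality does not hold at z = 2 (the coefficients have mixed signs, so the terms do not all align in phase there).

M_tri(2) = 62; |p(2)| = 22; equality at z=2: no.


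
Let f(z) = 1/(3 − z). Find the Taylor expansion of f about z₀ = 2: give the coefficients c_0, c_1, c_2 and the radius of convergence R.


Let w = z − z₀, so z = z₀ + w.
Then 3 − z = 3 − (z₀ + w) = (3 − z₀) − w = 1 − w.
f(z) = 1/(1 − w) = (1/(1)) · 1/(1 − w/(1)) = Σ_{n≥0} w^n / (1)^(n+1).
So c_n = 1/(1)^(n+1):
  c_0 = 1/(1)^1 = 1.
  c_1 = 1/(1)^2 = 1.
  c_2 = 1/(1)^3 = 1.
The series is valid for |w/d| < 1, i.e. |z − z₀| < |d|.
Radius of convergence: R = |3 − z₀| = |1| = 1 (distance from z₀ to the singularity z = 3).

c_0 = 1, c_1 = 1, c_2 = 1; R = 1.


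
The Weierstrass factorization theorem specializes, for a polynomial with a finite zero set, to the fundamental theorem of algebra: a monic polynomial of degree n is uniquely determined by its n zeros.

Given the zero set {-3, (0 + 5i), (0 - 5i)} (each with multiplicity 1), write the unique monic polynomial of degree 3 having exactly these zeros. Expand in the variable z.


The polynomial is p(z) = ∏_{α ∈ S} (z − α), where S = {-3, (0 + 5i), (0 - 5i)}.
Expanding the product yields: p(z) = z^3 + 3·z^2 + 25·z + 75.
Note conjugate pairs combine to real quadratics: (z − (0+5i))(z − (0−5i)) = z² + 25.
The resulting polynomial has degree 3 and real coefficients as required.

p(z) = z^3 + 3·z^2 + 25·z + 75.


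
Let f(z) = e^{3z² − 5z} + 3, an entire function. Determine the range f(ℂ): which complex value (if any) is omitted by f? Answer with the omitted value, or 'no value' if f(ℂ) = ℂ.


Little Picard bounds the complement of f(ℂ) to at most one point.
The exponent g(z) = 3z² − 5z is a nonconstant polynomial, hence surjective onto ℂ. So e^{g(z)} takes every value in {e^w : w ∈ ℂ} = ℂ ∖ {0}. Adding 3 shifts the range to ℂ ∖ {3}. f omits exactly 3.

Omitted value: 3.


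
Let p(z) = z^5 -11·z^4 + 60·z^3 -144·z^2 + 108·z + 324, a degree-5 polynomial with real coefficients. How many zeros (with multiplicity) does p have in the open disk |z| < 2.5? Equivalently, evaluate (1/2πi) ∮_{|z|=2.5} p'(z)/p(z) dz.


The zeros of p are: (3 + 3i), (3 - 3i), (3 + 3i), (3 - 3i), -1.
Their magnitudes are: 4.243, 4.243, 4.243, 4.243, 1.
Zeros with |z| < R = 2.5: -1.
Count = 1.
By the argument principle, (1/2πi) ∮_{|z|=R} p'(z)/p(z) dz equals exactly this count.

Number of zeros inside |z| < 2.5: 1.


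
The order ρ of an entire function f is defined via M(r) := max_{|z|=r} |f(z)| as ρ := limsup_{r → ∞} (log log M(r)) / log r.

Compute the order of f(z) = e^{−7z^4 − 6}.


|e^{−7z^4 − 6}| = e^{Re(-7·z^4) + -6} ≤ e^{7|z|^4 + -6} = e^{7r^4 + -6} on |z| = r, so ρ ≤ 4. Choosing z on |z|=r so that -7·z^4 is real positive (always possible by picking arg z appropriately) gives |f(z)| = e^{7r^4 + -6}, matching the bound. The additive constant -6 does not affect log log M(r) ~ 4·log r. Hence ρ = 4.
Therefore ρ = 4.

Order ρ = 4.


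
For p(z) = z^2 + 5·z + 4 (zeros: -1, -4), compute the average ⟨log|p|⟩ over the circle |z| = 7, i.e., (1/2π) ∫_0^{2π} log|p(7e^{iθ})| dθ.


Zeros: -4, -1; r = 7.
Inside |z| < r: -4, -1. Outside (|z| ≥ r): ∅.
p(0) = 4, so log|p(0)| = log(4) = 1.3863.
Apply Jensen: I(r) = log|p(0)| + Σ_k log(r/|z_k|), summed over zeros inside |z| < r.
  log(r/|z_k|) for z_k = -1: log(7/1) = 1.9459
  log(r/|z_k|) for z_k = -4: log(7/4) = 0.5596
Sum over inside zeros: 2.5055.
I(r) = log|p(0)| + (inside sum) = 1.3863 + 2.5055 = 3.8918.
Closed form (all zeros inside, monic): I(r) = n·log(r) = 2·log(7) = 3.8918. ✓

I(r) ≈ 3.8918.


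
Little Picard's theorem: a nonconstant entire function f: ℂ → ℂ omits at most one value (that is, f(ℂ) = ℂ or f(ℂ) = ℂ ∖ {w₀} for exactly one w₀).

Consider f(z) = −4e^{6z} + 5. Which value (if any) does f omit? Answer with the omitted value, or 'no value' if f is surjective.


Little Picard bounds the complement of f(ℂ) to at most one point.
e^{6z} is never zero on ℂ, so -4·e^{6z} takes every value in ℂ ∖ {0}. Adding 5 shifts the range to ℂ ∖ {5}. Thus f omits exactly the value 5.

Omitted value: 5.


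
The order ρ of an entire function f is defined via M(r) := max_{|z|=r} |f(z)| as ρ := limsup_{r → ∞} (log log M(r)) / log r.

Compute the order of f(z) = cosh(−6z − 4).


cosh(w) is a linear combination of e^{iw} and e^{−iw} (or e^w, e^{−w} in the hyperbolic case), so |cosh(w)| ≤ e^{|w|}. With w = −6z − 4, |w| ≤ 6|z| + 4 = 6r + 4 on |z| = r, giving M(r) ≤ e^{6r + 4}, so ρ ≤ 1. On a suitable ray (z = it for sin/cos; z = t for sinh/cosh, t real → ∞), |cosh(−6z − 4)| grows like e^{6|t|}/2, so ρ ≥ 1. Hence ρ = 1.
Therefore ρ = 1.

Order ρ = 1.


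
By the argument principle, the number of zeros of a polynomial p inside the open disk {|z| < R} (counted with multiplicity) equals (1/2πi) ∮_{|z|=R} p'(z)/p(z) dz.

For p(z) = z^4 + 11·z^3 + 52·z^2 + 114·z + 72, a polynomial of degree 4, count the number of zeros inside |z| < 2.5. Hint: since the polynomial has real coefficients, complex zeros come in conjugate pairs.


The zeros of p are: -4, -1, (-3 + 3i), (-3 - 3i).
Their magnitudes are: 4, 1, 4.243, 4.243.
Zeros with |z| < R = 2.5: -1.
Count = 1.
By the argument principle, (1/2πi) ∮_{|z|=R} p'(z)/p(z) dz equals exactly this count.

Number of zeros inside |z| < 2.5: 1.


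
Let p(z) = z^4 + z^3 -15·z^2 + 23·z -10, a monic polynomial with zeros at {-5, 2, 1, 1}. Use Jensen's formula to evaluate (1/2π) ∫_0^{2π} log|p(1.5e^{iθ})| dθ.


Zeros: -5, 1, 1, 2; r = 1.5.
Inside |z| < r: 1, 1. Outside (|z| ≥ r): -5, 2.
p(0) = -10, so log|p(0)| = log(10) = 2.3026.
Apply Jensen: I(r) = log|p(0)| + Σ_k log(r/|z_k|), summed over zeros inside |z| < r.
  log(r/|z_k|) for z_k = 1: log(1.5/1) = 0.4055
  log(r/|z_k|) for z_k = 1: log(1.5/1) = 0.4055
  Outside zeros (-5, 2) contribute nothing to the Jensen sum.
Sum over inside zeros: 0.8109.
I(r) = log|p(0)| + (inside sum) = 2.3026 + 0.8109 = 3.1135.
Note: since some zeros are outside |z| ≤ r, the simplified n·log(r) form does NOT apply — only the inside zeros contribute.

I(r) ≈ 3.1135.


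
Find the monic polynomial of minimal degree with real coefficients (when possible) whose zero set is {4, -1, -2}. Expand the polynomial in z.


The polynomial is p(z) = ∏_{α ∈ S} (z − α), where S = {4, -1, -2}.
Expanding the product yields: p(z) = z^3 -z^2 -10·z -8.
The resulting polynomial has degree 3 and real coefficients as required.

p(z) = z^3 -z^2 -10·z -8.


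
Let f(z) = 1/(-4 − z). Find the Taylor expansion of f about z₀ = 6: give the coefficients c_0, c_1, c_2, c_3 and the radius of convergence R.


Let w = z − z₀, so z = z₀ + w.
Then -4 − z = -4 − (z₀ + w) = (-4 − z₀) − w = -10 − w.
f(z) = 1/(-10 − w) = (1/(-10)) · 1/(1 − w/(-10)) = Σ_{n≥0} w^n / (-10)^(n+1).
So c_n = 1/(-10)^(n+1):
  c_0 = 1/(-10)^1 = -1/10.
  c_1 = 1/(-10)^2 = 1/100.
  c_2 = 1/(-10)^3 = -1/1000.
  c_3 = 1/(-10)^4 = 1/10000.
The series is valid for |w/d| < 1, i.e. |z − z₀| < |d|.
Radius of convergence: R = |-4 − z₀| = |-10| = 10 (distance from z₀ to the singularity z = -4).

c_0 = -1/10, c_1 = 1/100, c_2 = -1/1000, c_3 = 1/10000; R = 10.


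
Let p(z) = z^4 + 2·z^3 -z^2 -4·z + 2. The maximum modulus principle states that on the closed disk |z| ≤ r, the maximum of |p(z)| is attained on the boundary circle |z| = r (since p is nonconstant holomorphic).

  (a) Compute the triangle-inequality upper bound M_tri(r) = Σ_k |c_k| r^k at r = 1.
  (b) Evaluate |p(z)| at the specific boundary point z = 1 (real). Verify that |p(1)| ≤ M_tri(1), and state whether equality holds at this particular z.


Coefficients: c_0 = 2, c_1 = -4, c_2 = -1, c_3 = 2, c_4 = 1. Radius r = 1.
Part (a). Triangle bound: M_tri(r) = Σ_k |c_k| r^k
  = |2|·1^0 + |-4|·1^1 + |-1|·1^2 + |2|·1^3 + |1|·1^4
  = 2 + 4 + 1 + 2 + 1 = 10.
This bounds M(r) := max_{|z|=r} |p(z)| from above; equality holds iff all terms c_k z^k can be made to align in phase at a single z on |z|=r.
Part (b). At z = 1 (real, on the circle |z| = r):
  p(1) = (2)·1^0 + (-4)·1^1 + (-1)·1^2 + (2)·1^3 + (1)·1^4 = 0.
  |p(1)| = 0.
Check: |p(1)| = 0 ≤ 10 = M_tri(1). ✓ Equality does not hold at z = 1 (the coefficients have mixed signs, so the terms do not all align in phase there).

M_tri(1) = 10; |p(1)| = 0; equality at z=1: no.


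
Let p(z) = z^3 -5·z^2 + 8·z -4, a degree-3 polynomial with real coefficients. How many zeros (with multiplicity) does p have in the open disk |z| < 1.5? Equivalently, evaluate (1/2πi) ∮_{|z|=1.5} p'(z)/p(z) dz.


The zeros of p are: 1, 2, 2.
Their magnitudes are: 1, 2, 2.
Zeros with |z| < R = 1.5: 1.
Count = 1.
By the argument principle, (1/2πi) ∮_{|z|=R} p'(z)/p(z) dz equals exactly this count.

Number of zeros inside |z| < 1.5: 1.


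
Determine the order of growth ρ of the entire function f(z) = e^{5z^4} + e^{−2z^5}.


Each summand is entire of order 4 and 5 respectively (as in the single-exponential case). The order of a sum is at most the max of the orders, so ρ ≤ 5. For the lower bound: on |z|=r choose arg z so that -2z^5 is real positive; then |e^{-2z^5}| = e^{2r^5} while |e^{5z^4}| ≤ e^{5r^4} = o(e^{2r^5}). So |f| ≥ e^{2r^5}(1 − o(1)) and ρ ≥ 5. Hence ρ = max(4, 5) = 5.
Therefore ρ = 5.

Order ρ = 5.


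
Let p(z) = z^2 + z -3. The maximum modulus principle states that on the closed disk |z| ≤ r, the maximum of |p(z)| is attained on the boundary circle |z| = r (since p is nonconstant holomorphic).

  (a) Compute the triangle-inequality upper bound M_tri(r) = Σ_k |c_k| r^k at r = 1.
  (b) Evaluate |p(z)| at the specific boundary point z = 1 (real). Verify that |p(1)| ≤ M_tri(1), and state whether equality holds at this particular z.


Coefficients: c_0 = -3, c_1 = 1, c_2 = 1. Radius r = 1.
Part (a). Triangle bound: M_tri(r) = Σ_k |c_k| r^k
  = |-3|·1^0 + |1|·1^1 + |1|·1^2
  = 3 + 1 + 1 = 5.
This bounds M(r) := max_{|z|=r} |p(z)| from above; equality holds iff all terms c_k z^k can be made to align in phase at a single z on |z|=r.
Part (b). At z = 1 (real, on the circle |z| = r):
  p(1) = (-3)·1^0 + (1)·1^1 + (1)·1^2 = -1.
  |p(1)| = 1.
Check: |p(1)| = 1 ≤ 5 = M_tri(1). ✓ Equality does not hold at z = 1 (the coefficients have mixed signs, so the terms do not all align in phase there).

M_tri(1) = 5; |p(1)| = 1; equality at z=1: no.


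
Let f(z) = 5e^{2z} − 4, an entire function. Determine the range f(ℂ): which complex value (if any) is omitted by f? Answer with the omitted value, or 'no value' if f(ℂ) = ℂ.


Little Picard bounds the complement of f(ℂ) to at most one point.
e^{2z} is never zero on ℂ, so 5·e^{2z} takes every value in ℂ ∖ {0}. Adding -4 shifts the range to ℂ ∖ {-4}. Thus f omits exactly the value -4.

Omitted value: -4.


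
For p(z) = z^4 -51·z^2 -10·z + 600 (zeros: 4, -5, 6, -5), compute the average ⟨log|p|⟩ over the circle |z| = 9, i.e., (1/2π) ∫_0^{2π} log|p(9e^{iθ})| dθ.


Zeros: -5, -5, 4, 6; r = 9.
Inside |z| < r: -5, -5, 4, 6. Outside (|z| ≥ r): ∅.
p(0) = 600, so log|p(0)| = log(600) = 6.3969.
Apply Jensen: I(r) = log|p(0)| + Σ_k log(r/|z_k|), summed over zeros inside |z| < r.
  log(r/|z_k|) for z_k = 4: log(9/4) = 0.8109
  log(r/|z_k|) for z_k = -5: log(9/5) = 0.5878
  log(r/|z_k|) for z_k = 6: log(9/6) = 0.4055
  log(r/|z_k|) for z_k = -5: log(9/5) = 0.5878
Sum over inside zeros: 2.3920.
I(r) = log|p(0)| + (inside sum) = 6.3969 + 2.3920 = 8.7889.
Closed form (all zeros inside, monic): I(r) = n·log(r) = 4·log(9) = 8.7889. ✓

I(r) ≈ 8.7889.


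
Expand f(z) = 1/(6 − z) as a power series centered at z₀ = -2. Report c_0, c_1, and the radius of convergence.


Let w = z − z₀, so z = z₀ + w.
Then 6 − z = 6 − (z₀ + w) = (6 − z₀) − w = 8 − w.
f(z) = 1/(8 − w) = (1/(8)) · 1/(1 − w/(8)) = Σ_{n≥0} w^n / (8)^(n+1).
So c_n = 1/(8)^(n+1):
  c_0 = 1/(8)^1 = 1/8.
  c_1 = 1/(8)^2 = 1/64.
The series is valid for |w/d| < 1, i.e. |z − z₀| < |d|.
Radius of convergence: R = |6 − z₀| = |8| = 8 (distance from z₀ to the singularity z = 6).

c_0 = 1/8, c_1 = 1/64; R = 8.


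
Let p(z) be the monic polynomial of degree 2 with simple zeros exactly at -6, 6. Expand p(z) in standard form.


The polynomial is p(z) = ∏_{α ∈ S} (z − α), where S = {-6, 6}.
Expanding the product yields: p(z) = z^2 -36.
The resulting polynomial has degree 2 and real coefficients as required.

p(z) = z^2 -36.


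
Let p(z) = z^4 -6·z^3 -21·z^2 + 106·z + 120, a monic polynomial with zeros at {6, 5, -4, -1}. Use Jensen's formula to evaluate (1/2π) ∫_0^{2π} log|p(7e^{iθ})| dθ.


Zeros: -4, -1, 5, 6; r = 7.
Inside |z| < r: -4, -1, 5, 6. Outside (|z| ≥ r): ∅.
p(0) = 120, so log|p(0)| = log(120) = 4.7875.
Apply Jensen: I(r) = log|p(0)| + Σ_k log(r/|z_k|), summed over zeros inside |z| < r.
  log(r/|z_k|) for z_k = 6: log(7/6) = 0.1542
  log(r/|z_k|) for z_k = 5: log(7/5) = 0.3365
  log(r/|z_k|) for z_k = -4: log(7/4) = 0.5596
  log(r/|z_k|) for z_k = -1: log(7/1) = 1.9459
Sum over inside zeros: 2.9961.
I(r) = log|p(0)| + (inside sum) = 4.7875 + 2.9961 = 7.7836.
Closed form (all zeros inside, monic): I(r) = n·log(r) = 4·log(7) = 7.7836. ✓

I(r) ≈ 7.7836.


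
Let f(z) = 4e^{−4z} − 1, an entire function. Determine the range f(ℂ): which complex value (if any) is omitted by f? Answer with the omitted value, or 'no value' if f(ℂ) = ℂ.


Little Picard bounds the complement of f(ℂ) to at most one point.
e^{−4z} is never zero on ℂ, so 4·e^{−4z} takes every value in ℂ ∖ {0}. Adding -1 shifts the range to ℂ ∖ {-1}. Thus f omits exactly the value -1.

Omitted value: -1.


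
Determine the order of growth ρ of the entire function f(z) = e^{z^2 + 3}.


|e^{z^2 + 3}| = e^{Re(1·z^2) + 3} ≤ e^{1|z|^2 + 3} = e^{1r^2 + 3} on |z| = r, so ρ ≤ 2. Choosing z on |z|=r so that 1·z^2 is real positive (always possible by picking arg z appropriately) gives |f(z)| = e^{1r^2 + 3}, matching the bound. The additive constant 3 does not affect log log M(r) ~ 2·log r. Hence ρ = 2.
Therefore ρ = 2.

Order ρ = 2.


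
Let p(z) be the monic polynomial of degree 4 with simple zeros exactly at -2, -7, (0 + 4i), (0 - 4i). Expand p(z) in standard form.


The polynomial is p(z) = ∏_{α ∈ S} (z − α), where S = {-2, -7, (0 + 4i), (0 - 4i)}.
Expanding the product yields: p(z) = z^4 + 9·z^3 + 30·z^2 + 144·z + 224.
Note conjugate pairs combine to real quadratics: (z − (0+4i))(z − (0−4i)) = z² + 16.
The resulting polynomial has degree 4 and real coefficients as required.

p(z) = z^4 + 9·z^3 + 30·z^2 + 144·z + 224.


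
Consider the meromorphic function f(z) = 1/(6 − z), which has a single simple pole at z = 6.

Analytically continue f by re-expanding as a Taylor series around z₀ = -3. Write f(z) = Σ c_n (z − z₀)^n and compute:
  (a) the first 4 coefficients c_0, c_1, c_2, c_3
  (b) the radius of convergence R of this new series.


Let w = z − z₀, so z = z₀ + w.
Then 6 − z = 6 − (z₀ + w) = (6 − z₀) − w = 9 − w.
f(z) = 1/(9 − w) = (1/(9)) · 1/(1 − w/(9)) = Σ_{n≥0} w^n / (9)^(n+1).
So c_n = 1/(9)^(n+1):
  c_0 = 1/(9)^1 = 1/9.
  c_1 = 1/(9)^2 = 1/81.
  c_2 = 1/(9)^3 = 1/729.
  c_3 = 1/(9)^4 = 1/6561.
The series is valid for |w/d| < 1, i.e. |z − z₀| < |d|.
Radius of convergence: R = |6 − z₀| = |9| = 9 (distance from z₀ to the singularity z = 6).

c_0 = 1/9, c_1 = 1/81, c_2 = 1/729, c_3 = 1/6561; R = 9.


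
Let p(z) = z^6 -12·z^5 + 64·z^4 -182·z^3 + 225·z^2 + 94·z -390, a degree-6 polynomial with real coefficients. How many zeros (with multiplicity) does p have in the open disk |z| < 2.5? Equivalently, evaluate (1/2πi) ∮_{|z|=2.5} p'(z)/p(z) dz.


The zeros of p are: -1, (3 + 1i), (3 - 1i), (2 + 3i), (2 - 3i), 3.
Their magnitudes are: 1, 3.162, 3.162, 3.606, 3.606, 3.
Zeros with |z| < R = 2.5: -1.
Count = 1.
By the argument principle, (1/2πi) ∮_{|z|=R} p'(z)/p(z) dz equals exactly this count.

Number of zeros inside |z| < 2.5: 1.


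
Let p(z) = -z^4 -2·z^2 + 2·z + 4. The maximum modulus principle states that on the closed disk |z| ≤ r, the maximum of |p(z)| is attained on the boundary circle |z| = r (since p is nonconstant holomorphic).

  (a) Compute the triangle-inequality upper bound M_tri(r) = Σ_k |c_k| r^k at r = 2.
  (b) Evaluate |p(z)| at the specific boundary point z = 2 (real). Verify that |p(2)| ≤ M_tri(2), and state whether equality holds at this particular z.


Coefficients: c_0 = 4, c_1 = 2, c_2 = -2, c_3 = 0, c_4 = -1. Radius r = 2.
Part (a). Triangle bound: M_tri(r) = Σ_k |c_k| r^k
  = |4|·2^0 + |2|·2^1 + |-2|·2^2 + |0|·2^3 + |-1|·2^4
  = 4 + 4 + 8 + 0 + 16 = 32.
This bounds M(r) := max_{|z|=r} |p(z)| from above; equality holds iff all terms c_k z^k can be made to align in phase at a single z on |z|=r.
Part (b). At z = 2 (real, on the circle |z| = r):
  p(2) = (4)·2^0 + (2)·2^1 + (-2)·2^2 + (0)·2^3 + (-1)·2^4 = -16.
  |p(2)| = 16.
Check: |p(2)| = 16 ≤ 32 = M_tri(2). ✓ Equality does not hold at z = 2 (the coefficients have mixed signs, so the terms do not all align in phase there).

M_tri(2) = 32; |p(2)| = 16; equality at z=2: no.
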